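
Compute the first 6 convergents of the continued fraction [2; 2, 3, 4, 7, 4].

Using the convergent recurrence p_i = a_i*p_{i-1} + p_{i-2}, q_i = a_i*q_{i-1} + q_{i-2} with p_{-2}=0, p_{-1}=1, q_{-2}=1, q_{-1}=0:
  i=0: a_0=2, p_0 = 2*1 + 0 = 2, q_0 = 2*0 + 1 = 1.
  i=1: a_1=2, p_1 = 2*2 + 1 = 5, q_1 = 2*1 + 0 = 2.
  i=2: a_2=3, p_2 = 3*5 + 2 = 17, q_2 = 3*2 + 1 = 7.
  i=3: a_3=4, p_3 = 4*17 + 5 = 73, q_3 = 4*7 + 2 = 30.
  i=4: a_4=7, p_4 = 7*73 + 17 = 528, q_4 = 7*30 + 7 = 217.
  i=5: a_5=4, p_5 = 4*528 + 73 = 2185, q_5 = 4*217 + 30 = 898.

2/1, 5/2, 17/7, 73/30, 528/217, 2185/898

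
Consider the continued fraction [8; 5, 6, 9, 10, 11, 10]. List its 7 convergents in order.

Using the convergent recurrence p_i = a_i*p_{i-1} + p_{i-2}, q_i = a_i*q_{i-1} + q_{i-2} with p_{-2}=0, p_{-1}=1, q_{-2}=1, q_{-1}=0:
  i=0: a_0=8, p_0 = 8*1 + 0 = 8, q_0 = 8*0 + 1 = 1.
  i=1: a_1=5, p_1 = 5*8 + 1 = 41, q_1 = 5*1 + 0 = 5.
  i=2: a_2=6, p_2 = 6*41 + 8 = 254, q_2 = 6*5 + 1 = 31.
  i=3: a_3=9, p_3 = 9*254 + 41 = 2327, q_3 = 9*31 + 5 = 284.
  i=4: a_4=10, p_4 = 10*2327 + 254 = 23524, q_4 = 10*284 + 31 = 2871.
  i=5: a_5=11, p_5 = 11*23524 + 2327 = 261091, q_5 = 11*2871 + 284 = 31865.
  i=6: a_6=10, p_6 = 10*261091 + 23524 = 2634434, q_6 = 10*31865 + 2871 = 321521.

8/1, 41/5, 254/31, 2327/284, 23524/2871, 261091/31865, 2634434/321521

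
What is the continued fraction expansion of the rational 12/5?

[2; 2, 2]

Run the Euclidean algorithm on 12 and 5; the successive quotients are the partial quotients a_0, a_1, ... (each step inverts the fractional part left over by the previous one):
  12 = 2*5 + 2, so a_0 = 2.
  5 = 2*2 + 1, so a_1 = 2.
  2 = 2*1 + 0, so a_2 = 2.
The remainder reaches 0 after 3 divisions, so the expansion has 3 partial quotients, read off in order.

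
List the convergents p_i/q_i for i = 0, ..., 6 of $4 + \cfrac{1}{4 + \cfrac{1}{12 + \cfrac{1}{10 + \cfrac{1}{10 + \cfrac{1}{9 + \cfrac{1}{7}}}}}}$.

Using the convergent recurrence p_i = a_i*p_{i-1} + p_{i-2}, q_i = a_i*q_{i-1} + q_{i-2} with p_{-2}=0, p_{-1}=1, q_{-2}=1, q_{-1}=0:
  i=0: a_0=4, p_0 = 4*1 + 0 = 4, q_0 = 4*0 + 1 = 1.
  i=1: a_1=4, p_1 = 4*4 + 1 = 17, q_1 = 4*1 + 0 = 4.
  i=2: a_2=12, p_2 = 12*17 + 4 = 208, q_2 = 12*4 + 1 = 49.
  i=3: a_3=10, p_3 = 10*208 + 17 = 2097, q_3 = 10*49 + 4 = 494.
  i=4: a_4=10, p_4 = 10*2097 + 208 = 21178, q_4 = 10*494 + 49 = 4989.
  i=5: a_5=9, p_5 = 9*21178 + 2097 = 192699, q_5 = 9*4989 + 494 = 45395.
  i=6: a_6=7, p_6 = 7*192699 + 21178 = 1370071, q_6 = 7*45395 + 4989 = 322754.

4/1, 17/4, 208/49, 2097/494, 21178/4989, 192699/45395, 1370071/322754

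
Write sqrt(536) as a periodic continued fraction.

Write x_i = (sqrt(536) + m_i)/d_i with (m_0, d_0) = (0, 1). a_0 = floor(sqrt(536)) = 23, since 23^2 = 529 <= 536 < 576 = 24^2.
Iterate m_{i+1} = d_i*a_i - m_i, d_{i+1} = (536 - m_{i+1}^2)/d_i, a_{i+1} = floor((a_0 + m_{i+1})/d_{i+1}):
  m_1 = 1*23 - 0 = 23, d_1 = (536 - 23^2)/1 = 7/1 = 7, a_1 = floor((23 + 23)/7) = 6.
  m_2 = 7*6 - 23 = 19, d_2 = (536 - 19^2)/7 = 175/7 = 25, a_2 = floor((23 + 19)/25) = 1.
  m_3 = 25*1 - 19 = 6, d_3 = (536 - 6^2)/25 = 500/25 = 20, a_3 = floor((23 + 6)/20) = 1.
  m_4 = 20*1 - 6 = 14, d_4 = (536 - 14^2)/20 = 340/20 = 17, a_4 = floor((23 + 14)/17) = 2.
  m_5 = 17*2 - 14 = 20, d_5 = (536 - 20^2)/17 = 136/17 = 8, a_5 = floor((23 + 20)/8) = 5.
  m_6 = 8*5 - 20 = 20, d_6 = (536 - 20^2)/8 = 136/8 = 17, a_6 = floor((23 + 20)/17) = 2.
  m_7 = 17*2 - 20 = 14, d_7 = (536 - 14^2)/17 = 340/17 = 20, a_7 = floor((23 + 14)/20) = 1.
  m_8 = 20*1 - 14 = 6, d_8 = (536 - 6^2)/20 = 500/20 = 25, a_8 = floor((23 + 6)/25) = 1.
  m_9 = 25*1 - 6 = 19, d_9 = (536 - 19^2)/25 = 175/25 = 7, a_9 = floor((23 + 19)/7) = 6.
  m_10 = 7*6 - 19 = 23, d_10 = (536 - 23^2)/7 = 7/7 = 1, a_10 = floor((23 + 23)/1) = 46.
  m_11 = 1*46 - 23 = 23, d_11 = (536 - 23^2)/1 = 7/1 = 7: (m_11, d_11) = (m_1, d_1) = (23, 7), so from here the quotients repeat a_1, ..., a_10; the period length is 10.
Hence the expansion of sqrt(536) is a_0 = 23 followed by the repeating block 6, 1, 1, 2, 5, 2, 1, 1, 6, 46 (period 10).

[23; (6, 1, 1, 2, 5, 2, 1, 1, 6, 46)]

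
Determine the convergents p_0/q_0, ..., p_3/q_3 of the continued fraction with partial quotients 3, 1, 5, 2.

Using the convergent recurrence p_i = a_i*p_{i-1} + p_{i-2}, q_i = a_i*q_{i-1} + q_{i-2} with p_{-2}=0, p_{-1}=1, q_{-2}=1, q_{-1}=0:
  i=0: a_0=3, p_0 = 3*1 + 0 = 3, q_0 = 3*0 + 1 = 1.
  i=1: a_1=1, p_1 = 1*3 + 1 = 4, q_1 = 1*1 + 0 = 1.
  i=2: a_2=5, p_2 = 5*4 + 3 = 23, q_2 = 5*1 + 1 = 6.
  i=3: a_3=2, p_3 = 2*23 + 4 = 50, q_3 = 2*6 + 1 = 13.

3/1, 4/1, 23/6, 50/13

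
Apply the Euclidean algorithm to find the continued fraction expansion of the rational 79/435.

[0; 5, 1, 1, 39]

Run the Euclidean algorithm on 79 and 435; the successive quotients are the partial quotients a_0, a_1, ... (each step inverts the fractional part left over by the previous one):
  79 = 0*435 + 79, so a_0 = 0.
  435 = 5*79 + 40, so a_1 = 5.
  79 = 1*40 + 39, so a_2 = 1.
  40 = 1*39 + 1, so a_3 = 1.
  39 = 39*1 + 0, so a_4 = 39.
The remainder reaches 0 after 5 divisions, so the expansion has 5 partial quotients, read off in order.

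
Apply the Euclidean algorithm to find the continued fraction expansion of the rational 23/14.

Run the Euclidean algorithm on 23 and 14; the successive quotients are the partial quotients a_0, a_1, ... (each step inverts the fractional part left over by the previous one):
  23 = 1*14 + 9, so a_0 = 1.
  14 = 1*9 + 5, so a_1 = 1.
  9 = 1*5 + 4, so a_2 = 1.
  5 = 1*4 + 1, so a_3 = 1.
  4 = 4*1 + 0, so a_4 = 4.
The remainder reaches 0 after 5 divisions, so the expansion has 5 partial quotients, read off in order.

[1; 1, 1, 1, 4]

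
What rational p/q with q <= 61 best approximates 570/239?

31/13

Expand x = 570/239 as a continued fraction with the Euclidean algorithm:
  570 = 2*239 + 92, so a_0 = 2.
  239 = 2*92 + 55, so a_1 = 2.
  92 = 1*55 + 37, so a_2 = 1.
  55 = 1*37 + 18, so a_3 = 1.
  37 = 2*18 + 1, so a_4 = 2.
  18 = 18*1 + 0, so a_5 = 18.
so x = [2; 2, 1, 1, 2, 18].
Convergents (p_i = a_i*p_{i-1} + p_{i-2}, q_i = a_i*q_{i-1} + q_{i-2} with p_{-2}=0, p_{-1}=1, q_{-2}=1, q_{-1}=0), until the denominator exceeds 61:
  i=0: a_0=2, p_0 = 2*1 + 0 = 2, q_0 = 2*0 + 1 = 1.
  i=1: a_1=2, p_1 = 2*2 + 1 = 5, q_1 = 2*1 + 0 = 2.
  i=2: a_2=1, p_2 = 1*5 + 2 = 7, q_2 = 1*2 + 1 = 3.
  i=3: a_3=1, p_3 = 1*7 + 5 = 12, q_3 = 1*3 + 2 = 5.
  i=4: a_4=2, p_4 = 2*12 + 7 = 31, q_4 = 2*5 + 3 = 13.
  i=5: a_5=18, p_5 = 18*31 + 12 = 570, q_5 = 18*13 + 5 = 239.
q_5 = 239 > 61, so the last convergent with denominator <= 61 is p_4/q_4 = 31/13.
The closest fraction with denominator <= 61 is either p_4/q_4 or the intermediate fraction (k*p_4 + p_3)/(k*q_4 + q_3) with the largest k >= 1 whose denominator stays <= 61; these approach x as k grows, and every other convergent or intermediate fraction in range is farther away.
Largest k: floor((61 - q_3)/q_4) = floor((61 - 5)/13) = 4.
That gives (4*31 + 12)/(4*13 + 5) = 136/57.
Compare the errors: |x - 31/13| = |570*13 - 31*239|/(239*13) = 1/3107, and |x - 136/57| = |570*57 - 136*239|/(239*57) = 14/13623.
Cross-multiplying, 1*13623 = 13623 < 43498 = 14*3107, so 1/3107 is smaller: the convergent 31/13 is closer to x than 136/57.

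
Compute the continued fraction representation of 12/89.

Run the Euclidean algorithm on 12 and 89; the successive quotients are the partial quotients a_0, a_1, ... (each step inverts the fractional part left over by the previous one):
  12 = 0*89 + 12, so a_0 = 0.
  89 = 7*12 + 5, so a_1 = 7.
  12 = 2*5 + 2, so a_2 = 2.
  5 = 2*2 + 1, so a_3 = 2.
  2 = 2*1 + 0, so a_4 = 2.
The remainder reaches 0 after 5 divisions, so the expansion has 5 partial quotients, read off in order.

[0; 7, 2, 2, 2]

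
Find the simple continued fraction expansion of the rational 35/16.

Run the Euclidean algorithm on 35 and 16; the successive quotients are the partial quotients a_0, a_1, ... (each step inverts the fractional part left over by the previous one):
  35 = 2*16 + 3, so a_0 = 2.
  16 = 5*3 + 1, so a_1 = 5.
  3 = 3*1 + 0, so a_2 = 3.
The remainder reaches 0 after 3 divisions, so the expansion has 3 partial quotients, read off in order.

[2; 5, 3]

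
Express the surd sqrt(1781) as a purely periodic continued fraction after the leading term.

Write x_i = (sqrt(1781) + m_i)/d_i with (m_0, d_0) = (0, 1). a_0 = floor(sqrt(1781)) = 42, since 42^2 = 1764 <= 1781 < 1849 = 43^2.
Iterate m_{i+1} = d_i*a_i - m_i, d_{i+1} = (1781 - m_{i+1}^2)/d_i, a_{i+1} = floor((a_0 + m_{i+1})/d_{i+1}):
  m_1 = 1*42 - 0 = 42, d_1 = (1781 - 42^2)/1 = 17/1 = 17, a_1 = floor((42 + 42)/17) = 4.
  m_2 = 17*4 - 42 = 26, d_2 = (1781 - 26^2)/17 = 1105/17 = 65, a_2 = floor((42 + 26)/65) = 1.
  m_3 = 65*1 - 26 = 39, d_3 = (1781 - 39^2)/65 = 260/65 = 4, a_3 = floor((42 + 39)/4) = 20.
  m_4 = 4*20 - 39 = 41, d_4 = (1781 - 41^2)/4 = 100/4 = 25, a_4 = floor((42 + 41)/25) = 3.
  m_5 = 25*3 - 41 = 34, d_5 = (1781 - 34^2)/25 = 625/25 = 25, a_5 = floor((42 + 34)/25) = 3.
  m_6 = 25*3 - 34 = 41, d_6 = (1781 - 41^2)/25 = 100/25 = 4, a_6 = floor((42 + 41)/4) = 20.
  m_7 = 4*20 - 41 = 39, d_7 = (1781 - 39^2)/4 = 260/4 = 65, a_7 = floor((42 + 39)/65) = 1.
  m_8 = 65*1 - 39 = 26, d_8 = (1781 - 26^2)/65 = 1105/65 = 17, a_8 = floor((42 + 26)/17) = 4.
  m_9 = 17*4 - 26 = 42, d_9 = (1781 - 42^2)/17 = 17/17 = 1, a_9 = floor((42 + 42)/1) = 84.
  m_10 = 1*84 - 42 = 42, d_10 = (1781 - 42^2)/1 = 17/1 = 17: (m_10, d_10) = (m_1, d_1) = (42, 17), so from here the quotients repeat a_1, ..., a_9; the period length is 9.
Hence the expansion of sqrt(1781) is a_0 = 42 followed by the repeating block 4, 1, 20, 3, 3, 20, 1, 4, 84 (period 9).

[42; (4, 1, 20, 3, 3, 20, 1, 4, 84)]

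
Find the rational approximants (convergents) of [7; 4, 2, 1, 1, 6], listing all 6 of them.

Using the convergent recurrence p_i = a_i*p_{i-1} + p_{i-2}, q_i = a_i*q_{i-1} + q_{i-2} with p_{-2}=0, p_{-1}=1, q_{-2}=1, q_{-1}=0:
  i=0: a_0=7, p_0 = 7*1 + 0 = 7, q_0 = 7*0 + 1 = 1.
  i=1: a_1=4, p_1 = 4*7 + 1 = 29, q_1 = 4*1 + 0 = 4.
  i=2: a_2=2, p_2 = 2*29 + 7 = 65, q_2 = 2*4 + 1 = 9.
  i=3: a_3=1, p_3 = 1*65 + 29 = 94, q_3 = 1*9 + 4 = 13.
  i=4: a_4=1, p_4 = 1*94 + 65 = 159, q_4 = 1*13 + 9 = 22.
  i=5: a_5=6, p_5 = 6*159 + 94 = 1048, q_5 = 6*22 + 13 = 145.

7/1, 29/4, 65/9, 94/13, 159/22, 1048/145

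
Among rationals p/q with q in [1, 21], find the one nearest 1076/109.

Expand x = 1076/109 as a continued fraction with the Euclidean algorithm:
  1076 = 9*109 + 95, so a_0 = 9.
  109 = 1*95 + 14, so a_1 = 1.
  95 = 6*14 + 11, so a_2 = 6.
  14 = 1*11 + 3, so a_3 = 1.
  11 = 3*3 + 2, so a_4 = 3.
  3 = 1*2 + 1, so a_5 = 1.
  2 = 2*1 + 0, so a_6 = 2.
so x = [9; 1, 6, 1, 3, 1, 2].
Convergents (p_i = a_i*p_{i-1} + p_{i-2}, q_i = a_i*q_{i-1} + q_{i-2} with p_{-2}=0, p_{-1}=1, q_{-2}=1, q_{-1}=0), until the denominator exceeds 21:
  i=0: a_0=9, p_0 = 9*1 + 0 = 9, q_0 = 9*0 + 1 = 1.
  i=1: a_1=1, p_1 = 1*9 + 1 = 10, q_1 = 1*1 + 0 = 1.
  i=2: a_2=6, p_2 = 6*10 + 9 = 69, q_2 = 6*1 + 1 = 7.
  i=3: a_3=1, p_3 = 1*69 + 10 = 79, q_3 = 1*7 + 1 = 8.
  i=4: a_4=3, p_4 = 3*79 + 69 = 306, q_4 = 3*8 + 7 = 31.
q_4 = 31 > 21, so the last convergent with denominator <= 21 is p_3/q_3 = 79/8.
The closest fraction with denominator <= 21 is either p_3/q_3 or the intermediate fraction (k*p_3 + p_2)/(k*q_3 + q_2) with the largest k >= 1 whose denominator stays <= 21; these approach x as k grows, and every other convergent or intermediate fraction in range is farther away.
Largest k: floor((21 - q_2)/q_3) = floor((21 - 7)/8) = 1.
That gives (1*79 + 69)/(1*8 + 7) = 148/15.
Compare the errors: |x - 79/8| = |1076*8 - 79*109|/(109*8) = 3/872, and |x - 148/15| = |1076*15 - 148*109|/(109*15) = 8/1635.
Cross-multiplying, 3*1635 = 4905 < 6976 = 8*872, so 3/872 is smaller: the convergent 79/8 is closer to x than 148/15.

79/8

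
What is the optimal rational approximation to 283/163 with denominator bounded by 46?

33/19

Expand x = 283/163 as a continued fraction with the Euclidean algorithm:
  283 = 1*163 + 120, so a_0 = 1.
  163 = 1*120 + 43, so a_1 = 1.
  120 = 2*43 + 34, so a_2 = 2.
  43 = 1*34 + 9, so a_3 = 1.
  34 = 3*9 + 7, so a_4 = 3.
  9 = 1*7 + 2, so a_5 = 1.
  7 = 3*2 + 1, so a_6 = 3.
  2 = 2*1 + 0, so a_7 = 2.
so x = [1; 1, 2, 1, 3, 1, 3, 2].
Convergents (p_i = a_i*p_{i-1} + p_{i-2}, q_i = a_i*q_{i-1} + q_{i-2} with p_{-2}=0, p_{-1}=1, q_{-2}=1, q_{-1}=0), until the denominator exceeds 46:
  i=0: a_0=1, p_0 = 1*1 + 0 = 1, q_0 = 1*0 + 1 = 1.
  i=1: a_1=1, p_1 = 1*1 + 1 = 2, q_1 = 1*1 + 0 = 1.
  i=2: a_2=2, p_2 = 2*2 + 1 = 5, q_2 = 2*1 + 1 = 3.
  i=3: a_3=1, p_3 = 1*5 + 2 = 7, q_3 = 1*3 + 1 = 4.
  i=4: a_4=3, p_4 = 3*7 + 5 = 26, q_4 = 3*4 + 3 = 15.
  i=5: a_5=1, p_5 = 1*26 + 7 = 33, q_5 = 1*15 + 4 = 19.
  i=6: a_6=3, p_6 = 3*33 + 26 = 125, q_6 = 3*19 + 15 = 72.
q_6 = 72 > 46, so the last convergent with denominator <= 46 is p_5/q_5 = 33/19.
The closest fraction with denominator <= 46 is either p_5/q_5 or the intermediate fraction (k*p_5 + p_4)/(k*q_5 + q_4) with the largest k >= 1 whose denominator stays <= 46; these approach x as k grows, and every other convergent or intermediate fraction in range is farther away.
Largest k: floor((46 - q_4)/q_5) = floor((46 - 15)/19) = 1.
That gives (1*33 + 26)/(1*19 + 15) = 59/34.
Compare the errors: |x - 33/19| = |283*19 - 33*163|/(163*19) = 2/3097, and |x - 59/34| = |283*34 - 59*163|/(163*34) = 5/5542.
Cross-multiplying, 2*5542 = 11084 < 15485 = 5*3097, so 2/3097 is smaller: the convergent 33/19 is closer to x than 59/34.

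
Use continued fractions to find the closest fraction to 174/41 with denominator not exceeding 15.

17/4

Expand x = 174/41 as a continued fraction with the Euclidean algorithm:
  174 = 4*41 + 10, so a_0 = 4.
  41 = 4*10 + 1, so a_1 = 4.
  10 = 10*1 + 0, so a_2 = 10.
so x = [4; 4, 10].
Convergents (p_i = a_i*p_{i-1} + p_{i-2}, q_i = a_i*q_{i-1} + q_{i-2} with p_{-2}=0, p_{-1}=1, q_{-2}=1, q_{-1}=0), until the denominator exceeds 15:
  i=0: a_0=4, p_0 = 4*1 + 0 = 4, q_0 = 4*0 + 1 = 1.
  i=1: a_1=4, p_1 = 4*4 + 1 = 17, q_1 = 4*1 + 0 = 4.
  i=2: a_2=10, p_2 = 10*17 + 4 = 174, q_2 = 10*4 + 1 = 41.
q_2 = 41 > 15, so the last convergent with denominator <= 15 is p_1/q_1 = 17/4.
The closest fraction with denominator <= 15 is either p_1/q_1 or the intermediate fraction (k*p_1 + p_0)/(k*q_1 + q_0) with the largest k >= 1 whose denominator stays <= 15; these approach x as k grows, and every other convergent or intermediate fraction in range is farther away.
Largest k: floor((15 - q_0)/q_1) = floor((15 - 1)/4) = 3.
That gives (3*17 + 4)/(3*4 + 1) = 55/13.
Compare the errors: |x - 17/4| = |174*4 - 17*41|/(41*4) = 1/164, and |x - 55/13| = |174*13 - 55*41|/(41*13) = 7/533.
Cross-multiplying, 1*533 = 533 < 1148 = 7*164, so 1/164 is smaller: the convergent 17/4 is closer to x than 55/13.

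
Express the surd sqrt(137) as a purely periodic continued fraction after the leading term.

Write x_i = (sqrt(137) + m_i)/d_i with (m_0, d_0) = (0, 1). a_0 = floor(sqrt(137)) = 11, since 11^2 = 121 <= 137 < 144 = 12^2.
Iterate m_{i+1} = d_i*a_i - m_i, d_{i+1} = (137 - m_{i+1}^2)/d_i, a_{i+1} = floor((a_0 + m_{i+1})/d_{i+1}):
  m_1 = 1*11 - 0 = 11, d_1 = (137 - 11^2)/1 = 16/1 = 16, a_1 = floor((11 + 11)/16) = 1.
  m_2 = 16*1 - 11 = 5, d_2 = (137 - 5^2)/16 = 112/16 = 7, a_2 = floor((11 + 5)/7) = 2.
  m_3 = 7*2 - 5 = 9, d_3 = (137 - 9^2)/7 = 56/7 = 8, a_3 = floor((11 + 9)/8) = 2.
  m_4 = 8*2 - 9 = 7, d_4 = (137 - 7^2)/8 = 88/8 = 11, a_4 = floor((11 + 7)/11) = 1.
  m_5 = 11*1 - 7 = 4, d_5 = (137 - 4^2)/11 = 121/11 = 11, a_5 = floor((11 + 4)/11) = 1.
  m_6 = 11*1 - 4 = 7, d_6 = (137 - 7^2)/11 = 88/11 = 8, a_6 = floor((11 + 7)/8) = 2.
  m_7 = 8*2 - 7 = 9, d_7 = (137 - 9^2)/8 = 56/8 = 7, a_7 = floor((11 + 9)/7) = 2.
  m_8 = 7*2 - 9 = 5, d_8 = (137 - 5^2)/7 = 112/7 = 16, a_8 = floor((11 + 5)/16) = 1.
  m_9 = 16*1 - 5 = 11, d_9 = (137 - 11^2)/16 = 16/16 = 1, a_9 = floor((11 + 11)/1) = 22.
  m_10 = 1*22 - 11 = 11, d_10 = (137 - 11^2)/1 = 16/1 = 16: (m_10, d_10) = (m_1, d_1) = (11, 16), so from here the quotients repeat a_1, ..., a_9; the period length is 9.
Hence the expansion of sqrt(137) is a_0 = 11 followed by the repeating block 1, 2, 2, 1, 1, 2, 2, 1, 22 (period 9).

[11; (1, 2, 2, 1, 1, 2, 2, 1, 22)]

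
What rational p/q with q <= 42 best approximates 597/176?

Expand x = 597/176 as a continued fraction with the Euclidean algorithm:
  597 = 3*176 + 69, so a_0 = 3.
  176 = 2*69 + 38, so a_1 = 2.
  69 = 1*38 + 31, so a_2 = 1.
  38 = 1*31 + 7, so a_3 = 1.
  31 = 4*7 + 3, so a_4 = 4.
  7 = 2*3 + 1, so a_5 = 2.
  3 = 3*1 + 0, so a_6 = 3.
so x = [3; 2, 1, 1, 4, 2, 3].
Convergents (p_i = a_i*p_{i-1} + p_{i-2}, q_i = a_i*q_{i-1} + q_{i-2} with p_{-2}=0, p_{-1}=1, q_{-2}=1, q_{-1}=0), until the denominator exceeds 42:
  i=0: a_0=3, p_0 = 3*1 + 0 = 3, q_0 = 3*0 + 1 = 1.
  i=1: a_1=2, p_1 = 2*3 + 1 = 7, q_1 = 2*1 + 0 = 2.
  i=2: a_2=1, p_2 = 1*7 + 3 = 10, q_2 = 1*2 + 1 = 3.
  i=3: a_3=1, p_3 = 1*10 + 7 = 17, q_3 = 1*3 + 2 = 5.
  i=4: a_4=4, p_4 = 4*17 + 10 = 78, q_4 = 4*5 + 3 = 23.
  i=5: a_5=2, p_5 = 2*78 + 17 = 173, q_5 = 2*23 + 5 = 51.
q_5 = 51 > 42, so the last convergent with denominator <= 42 is p_4/q_4 = 78/23.
The closest fraction with denominator <= 42 is either p_4/q_4 or the intermediate fraction (k*p_4 + p_3)/(k*q_4 + q_3) with the largest k >= 1 whose denominator stays <= 42; these approach x as k grows, and every other convergent or intermediate fraction in range is farther away.
Largest k: floor((42 - q_3)/q_4) = floor((42 - 5)/23) = 1.
That gives (1*78 + 17)/(1*23 + 5) = 95/28.
Compare the errors: |x - 78/23| = |597*23 - 78*176|/(176*23) = 3/4048, and |x - 95/28| = |597*28 - 95*176|/(176*28) = 4/4928.
Cross-multiplying, 3*4928 = 14784 < 16192 = 4*4048, so 3/4048 is smaller: the convergent 78/23 is closer to x than 95/28.

78/23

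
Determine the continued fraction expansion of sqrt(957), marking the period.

Write x_i = (sqrt(957) + m_i)/d_i with (m_0, d_0) = (0, 1). a_0 = floor(sqrt(957)) = 30, since 30^2 = 900 <= 957 < 961 = 31^2.
Iterate m_{i+1} = d_i*a_i - m_i, d_{i+1} = (957 - m_{i+1}^2)/d_i, a_{i+1} = floor((a_0 + m_{i+1})/d_{i+1}):
  m_1 = 1*30 - 0 = 30, d_1 = (957 - 30^2)/1 = 57/1 = 57, a_1 = floor((30 + 30)/57) = 1.
  m_2 = 57*1 - 30 = 27, d_2 = (957 - 27^2)/57 = 228/57 = 4, a_2 = floor((30 + 27)/4) = 14.
  m_3 = 4*14 - 27 = 29, d_3 = (957 - 29^2)/4 = 116/4 = 29, a_3 = floor((30 + 29)/29) = 2.
  m_4 = 29*2 - 29 = 29, d_4 = (957 - 29^2)/29 = 116/29 = 4, a_4 = floor((30 + 29)/4) = 14.
  m_5 = 4*14 - 29 = 27, d_5 = (957 - 27^2)/4 = 228/4 = 57, a_5 = floor((30 + 27)/57) = 1.
  m_6 = 57*1 - 27 = 30, d_6 = (957 - 30^2)/57 = 57/57 = 1, a_6 = floor((30 + 30)/1) = 60.
  m_7 = 1*60 - 30 = 30, d_7 = (957 - 30^2)/1 = 57/1 = 57: (m_7, d_7) = (m_1, d_1) = (30, 57), so from here the quotients repeat a_1, ..., a_6; the period length is 6.
Hence the expansion of sqrt(957) is a_0 = 30 followed by the repeating block 1, 14, 2, 14, 1, 60 (period 6).

[30; (1, 14, 2, 14, 1, 60)]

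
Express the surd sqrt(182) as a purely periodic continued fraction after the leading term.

[13; (2, 26)]

Write x_i = (sqrt(182) + m_i)/d_i with (m_0, d_0) = (0, 1). a_0 = floor(sqrt(182)) = 13, since 13^2 = 169 <= 182 < 196 = 14^2.
Iterate m_{i+1} = d_i*a_i - m_i, d_{i+1} = (182 - m_{i+1}^2)/d_i, a_{i+1} = floor((a_0 + m_{i+1})/d_{i+1}):
  m_1 = 1*13 - 0 = 13, d_1 = (182 - 13^2)/1 = 13/1 = 13, a_1 = floor((13 + 13)/13) = 2.
  m_2 = 13*2 - 13 = 13, d_2 = (182 - 13^2)/13 = 13/13 = 1, a_2 = floor((13 + 13)/1) = 26.
  m_3 = 1*26 - 13 = 13, d_3 = (182 - 13^2)/1 = 13/1 = 13: (m_3, d_3) = (m_1, d_1) = (13, 13), so from here the quotients repeat a_1, a_2; the period length is 2.
Hence the expansion of sqrt(182) is a_0 = 13 followed by the repeating block 2, 26 (period 2).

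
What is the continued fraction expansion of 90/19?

Run the Euclidean algorithm on 90 and 19; the successive quotients are the partial quotients a_0, a_1, ... (each step inverts the fractional part left over by the previous one):
  90 = 4*19 + 14, so a_0 = 4.
  19 = 1*14 + 5, so a_1 = 1.
  14 = 2*5 + 4, so a_2 = 2.
  5 = 1*4 + 1, so a_3 = 1.
  4 = 4*1 + 0, so a_4 = 4.
The remainder reaches 0 after 5 divisions, so the expansion has 5 partial quotients, read off in order.

[4; 1, 2, 1, 4]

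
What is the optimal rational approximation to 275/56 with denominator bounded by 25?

54/11

Expand x = 275/56 as a continued fraction with the Euclidean algorithm:
  275 = 4*56 + 51, so a_0 = 4.
  56 = 1*51 + 5, so a_1 = 1.
  51 = 10*5 + 1, so a_2 = 10.
  5 = 5*1 + 0, so a_3 = 5.
so x = [4; 1, 10, 5].
Convergents (p_i = a_i*p_{i-1} + p_{i-2}, q_i = a_i*q_{i-1} + q_{i-2} with p_{-2}=0, p_{-1}=1, q_{-2}=1, q_{-1}=0), until the denominator exceeds 25:
  i=0: a_0=4, p_0 = 4*1 + 0 = 4, q_0 = 4*0 + 1 = 1.
  i=1: a_1=1, p_1 = 1*4 + 1 = 5, q_1 = 1*1 + 0 = 1.
  i=2: a_2=10, p_2 = 10*5 + 4 = 54, q_2 = 10*1 + 1 = 11.
  i=3: a_3=5, p_3 = 5*54 + 5 = 275, q_3 = 5*11 + 1 = 56.
q_3 = 56 > 25, so the last convergent with denominator <= 25 is p_2/q_2 = 54/11.
The closest fraction with denominator <= 25 is either p_2/q_2 or the intermediate fraction (k*p_2 + p_1)/(k*q_2 + q_1) with the largest k >= 1 whose denominator stays <= 25; these approach x as k grows, and every other convergent or intermediate fraction in range is farther away.
Largest k: floor((25 - q_1)/q_2) = floor((25 - 1)/11) = 2.
That gives (2*54 + 5)/(2*11 + 1) = 113/23.
Compare the errors: |x - 54/11| = |275*11 - 54*56|/(56*11) = 1/616, and |x - 113/23| = |275*23 - 113*56|/(56*23) = 3/1288.
Cross-multiplying, 1*1288 = 1288 < 1848 = 3*616, so 1/616 is smaller: the convergent 54/11 is closer to x than 113/23.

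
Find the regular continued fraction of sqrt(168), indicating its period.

[12; (1, 24)]

Write x_i = (sqrt(168) + m_i)/d_i with (m_0, d_0) = (0, 1). a_0 = floor(sqrt(168)) = 12, since 12^2 = 144 <= 168 < 169 = 13^2.
Iterate m_{i+1} = d_i*a_i - m_i, d_{i+1} = (168 - m_{i+1}^2)/d_i, a_{i+1} = floor((a_0 + m_{i+1})/d_{i+1}):
  m_1 = 1*12 - 0 = 12, d_1 = (168 - 12^2)/1 = 24/1 = 24, a_1 = floor((12 + 12)/24) = 1.
  m_2 = 24*1 - 12 = 12, d_2 = (168 - 12^2)/24 = 24/24 = 1, a_2 = floor((12 + 12)/1) = 24.
  m_3 = 1*24 - 12 = 12, d_3 = (168 - 12^2)/1 = 24/1 = 24: (m_3, d_3) = (m_1, d_1) = (12, 24), so from here the quotients repeat a_1, a_2; the period length is 2.
Hence the expansion of sqrt(168) is a_0 = 12 followed by the repeating block 1, 24 (period 2).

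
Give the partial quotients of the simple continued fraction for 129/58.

[2; 4, 2, 6]

Run the Euclidean algorithm on 129 and 58; the successive quotients are the partial quotients a_0, a_1, ... (each step inverts the fractional part left over by the previous one):
  129 = 2*58 + 13, so a_0 = 2.
  58 = 4*13 + 6, so a_1 = 4.
  13 = 2*6 + 1, so a_2 = 2.
  6 = 6*1 + 0, so a_3 = 6.
The remainder reaches 0 after 4 divisions, so the expansion has 4 partial quotients, read off in order.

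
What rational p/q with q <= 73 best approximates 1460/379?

235/61

Expand x = 1460/379 as a continued fraction with the Euclidean algorithm:
  1460 = 3*379 + 323, so a_0 = 3.
  379 = 1*323 + 56, so a_1 = 1.
  323 = 5*56 + 43, so a_2 = 5.
  56 = 1*43 + 13, so a_3 = 1.
  43 = 3*13 + 4, so a_4 = 3.
  13 = 3*4 + 1, so a_5 = 3.
  4 = 4*1 + 0, so a_6 = 4.
so x = [3; 1, 5, 1, 3, 3, 4].
Convergents (p_i = a_i*p_{i-1} + p_{i-2}, q_i = a_i*q_{i-1} + q_{i-2} with p_{-2}=0, p_{-1}=1, q_{-2}=1, q_{-1}=0), until the denominator exceeds 73:
  i=0: a_0=3, p_0 = 3*1 + 0 = 3, q_0 = 3*0 + 1 = 1.
  i=1: a_1=1, p_1 = 1*3 + 1 = 4, q_1 = 1*1 + 0 = 1.
  i=2: a_2=5, p_2 = 5*4 + 3 = 23, q_2 = 5*1 + 1 = 6.
  i=3: a_3=1, p_3 = 1*23 + 4 = 27, q_3 = 1*6 + 1 = 7.
  i=4: a_4=3, p_4 = 3*27 + 23 = 104, q_4 = 3*7 + 6 = 27.
  i=5: a_5=3, p_5 = 3*104 + 27 = 339, q_5 = 3*27 + 7 = 88.
q_5 = 88 > 73, so the last convergent with denominator <= 73 is p_4/q_4 = 104/27.
The closest fraction with denominator <= 73 is either p_4/q_4 or the intermediate fraction (k*p_4 + p_3)/(k*q_4 + q_3) with the largest k >= 1 whose denominator stays <= 73; these approach x as k grows, and every other convergent or intermediate fraction in range is farther away.
Largest k: floor((73 - q_3)/q_4) = floor((73 - 7)/27) = 2.
That gives (2*104 + 27)/(2*27 + 7) = 235/61.
Compare the errors: |x - 104/27| = |1460*27 - 104*379|/(379*27) = 4/10233, and |x - 235/61| = |1460*61 - 235*379|/(379*61) = 5/23119.
Cross-multiplying, 5*10233 = 51165 < 92476 = 4*23119, so 5/23119 is smaller: the intermediate fraction 235/61 is closer to x than 104/27.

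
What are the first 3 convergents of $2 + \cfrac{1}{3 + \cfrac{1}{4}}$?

2/1, 7/3, 30/13

Using the convergent recurrence p_i = a_i*p_{i-1} + p_{i-2}, q_i = a_i*q_{i-1} + q_{i-2} with p_{-2}=0, p_{-1}=1, q_{-2}=1, q_{-1}=0:
  i=0: a_0=2, p_0 = 2*1 + 0 = 2, q_0 = 2*0 + 1 = 1.
  i=1: a_1=3, p_1 = 3*2 + 1 = 7, q_1 = 3*1 + 0 = 3.
  i=2: a_2=4, p_2 = 4*7 + 2 = 30, q_2 = 4*3 + 1 = 13.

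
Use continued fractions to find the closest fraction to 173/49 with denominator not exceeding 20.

60/17

Expand x = 173/49 as a continued fraction with the Euclidean algorithm:
  173 = 3*49 + 26, so a_0 = 3.
  49 = 1*26 + 23, so a_1 = 1.
  26 = 1*23 + 3, so a_2 = 1.
  23 = 7*3 + 2, so a_3 = 7.
  3 = 1*2 + 1, so a_4 = 1.
  2 = 2*1 + 0, so a_5 = 2.
so x = [3; 1, 1, 7, 1, 2].
Convergents (p_i = a_i*p_{i-1} + p_{i-2}, q_i = a_i*q_{i-1} + q_{i-2} with p_{-2}=0, p_{-1}=1, q_{-2}=1, q_{-1}=0), until the denominator exceeds 20:
  i=0: a_0=3, p_0 = 3*1 + 0 = 3, q_0 = 3*0 + 1 = 1.
  i=1: a_1=1, p_1 = 1*3 + 1 = 4, q_1 = 1*1 + 0 = 1.
  i=2: a_2=1, p_2 = 1*4 + 3 = 7, q_2 = 1*1 + 1 = 2.
  i=3: a_3=7, p_3 = 7*7 + 4 = 53, q_3 = 7*2 + 1 = 15.
  i=4: a_4=1, p_4 = 1*53 + 7 = 60, q_4 = 1*15 + 2 = 17.
  i=5: a_5=2, p_5 = 2*60 + 53 = 173, q_5 = 2*17 + 15 = 49.
q_5 = 49 > 20, so the last convergent with denominator <= 20 is p_4/q_4 = 60/17.
The closest fraction with denominator <= 20 is either p_4/q_4 or the intermediate fraction (k*p_4 + p_3)/(k*q_4 + q_3) with the largest k >= 1 whose denominator stays <= 20; these approach x as k grows, and every other convergent or intermediate fraction in range is farther away.
Largest k: floor((20 - q_3)/q_4) = floor((20 - 15)/17) = 0.
Since k = 0, no intermediate fraction beyond p_4/q_4 has denominator <= 20, so the convergent 60/17 is the closest (its error is |173*17 - 60*49|/(49*17) = 1/833).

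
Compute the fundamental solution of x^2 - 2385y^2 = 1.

(x, y) = (73738369, 1509904)

First expand sqrt(2385) as a continued fraction. With x_i = (sqrt(2385) + m_i)/d_i and (m_0, d_0) = (0, 1): a_0 = floor(sqrt(2385)) = 48, since 48^2 = 2304 <= 2385 < 2401 = 49^2.
Iterate m_{i+1} = d_i*a_i - m_i, d_{i+1} = (2385 - m_{i+1}^2)/d_i, a_{i+1} = floor((a_0 + m_{i+1})/d_{i+1}):
  m_1 = 1*48 - 0 = 48, d_1 = (2385 - 48^2)/1 = 81/1 = 81, a_1 = floor((48 + 48)/81) = 1.
  m_2 = 81*1 - 48 = 33, d_2 = (2385 - 33^2)/81 = 1296/81 = 16, a_2 = floor((48 + 33)/16) = 5.
  m_3 = 16*5 - 33 = 47, d_3 = (2385 - 47^2)/16 = 176/16 = 11, a_3 = floor((48 + 47)/11) = 8.
  m_4 = 11*8 - 47 = 41, d_4 = (2385 - 41^2)/11 = 704/11 = 64, a_4 = floor((48 + 41)/64) = 1.
  m_5 = 64*1 - 41 = 23, d_5 = (2385 - 23^2)/64 = 1856/64 = 29, a_5 = floor((48 + 23)/29) = 2.
  m_6 = 29*2 - 23 = 35, d_6 = (2385 - 35^2)/29 = 1160/29 = 40, a_6 = floor((48 + 35)/40) = 2.
  m_7 = 40*2 - 35 = 45, d_7 = (2385 - 45^2)/40 = 360/40 = 9, a_7 = floor((48 + 45)/9) = 10.
  m_8 = 9*10 - 45 = 45, d_8 = (2385 - 45^2)/9 = 360/9 = 40, a_8 = floor((48 + 45)/40) = 2.
  m_9 = 40*2 - 45 = 35, d_9 = (2385 - 35^2)/40 = 1160/40 = 29, a_9 = floor((48 + 35)/29) = 2.
  m_10 = 29*2 - 35 = 23, d_10 = (2385 - 23^2)/29 = 1856/29 = 64, a_10 = floor((48 + 23)/64) = 1.
  m_11 = 64*1 - 23 = 41, d_11 = (2385 - 41^2)/64 = 704/64 = 11, a_11 = floor((48 + 41)/11) = 8.
  m_12 = 11*8 - 41 = 47, d_12 = (2385 - 47^2)/11 = 176/11 = 16, a_12 = floor((48 + 47)/16) = 5.
  m_13 = 16*5 - 47 = 33, d_13 = (2385 - 33^2)/16 = 1296/16 = 81, a_13 = floor((48 + 33)/81) = 1.
  m_14 = 81*1 - 33 = 48, d_14 = (2385 - 48^2)/81 = 81/81 = 1, a_14 = floor((48 + 48)/1) = 96.
  m_15 = 1*96 - 48 = 48, d_15 = (2385 - 48^2)/1 = 81/1 = 81: (m_15, d_15) = (m_1, d_1) = (48, 81), so from here the quotients repeat a_1, ..., a_14; the period length is 14.
So sqrt(2385) = [48; (1, 5, 8, 1, 2, 2, 10, 2, 2, 1, 8, 5, 1, 96)] with period length k = 14.
k is even, so the fundamental solution of x^2 - 2385y^2 = 1 is (p_{k-1}, q_{k-1}) = (p_13, q_13); compute convergents through index 13.
Convergents (p_i = a_i*p_{i-1} + p_{i-2}, q_i = a_i*q_{i-1} + q_{i-2} with p_{-2}=0, p_{-1}=1, q_{-2}=1, q_{-1}=0):
  i=0: a_0=48, p_0 = 48*1 + 0 = 48, q_0 = 48*0 + 1 = 1.
  i=1: a_1=1, p_1 = 1*48 + 1 = 49, q_1 = 1*1 + 0 = 1.
  i=2: a_2=5, p_2 = 5*49 + 48 = 293, q_2 = 5*1 + 1 = 6.
  i=3: a_3=8, p_3 = 8*293 + 49 = 2393, q_3 = 8*6 + 1 = 49.
  i=4: a_4=1, p_4 = 1*2393 + 293 = 2686, q_4 = 1*49 + 6 = 55.
  i=5: a_5=2, p_5 = 2*2686 + 2393 = 7765, q_5 = 2*55 + 49 = 159.
  i=6: a_6=2, p_6 = 2*7765 + 2686 = 18216, q_6 = 2*159 + 55 = 373.
  i=7: a_7=10, p_7 = 10*18216 + 7765 = 189925, q_7 = 10*373 + 159 = 3889.
  i=8: a_8=2, p_8 = 2*189925 + 18216 = 398066, q_8 = 2*3889 + 373 = 8151.
  i=9: a_9=2, p_9 = 2*398066 + 189925 = 986057, q_9 = 2*8151 + 3889 = 20191.
  i=10: a_10=1, p_10 = 1*986057 + 398066 = 1384123, q_10 = 1*20191 + 8151 = 28342.
  i=11: a_11=8, p_11 = 8*1384123 + 986057 = 12059041, q_11 = 8*28342 + 20191 = 246927.
  i=12: a_12=5, p_12 = 5*12059041 + 1384123 = 61679328, q_12 = 5*246927 + 28342 = 1262977.
  i=13: a_13=1, p_13 = 1*61679328 + 12059041 = 73738369, q_13 = 1*1262977 + 246927 = 1509904.
Check: 73738369^2 - 2385*1509904^2 = 5437347062780161 - 5437347062780160 = 1, so (x, y) = (73738369, 1509904) solves the equation, and by the theorem it is the least positive solution.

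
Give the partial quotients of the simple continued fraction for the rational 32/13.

Run the Euclidean algorithm on 32 and 13; the successive quotients are the partial quotients a_0, a_1, ... (each step inverts the fractional part left over by the previous one):
  32 = 2*13 + 6, so a_0 = 2.
  13 = 2*6 + 1, so a_1 = 2.
  6 = 6*1 + 0, so a_2 = 6.
The remainder reaches 0 after 3 divisions, so the expansion has 3 partial quotients, read off in order.

[2; 2, 6]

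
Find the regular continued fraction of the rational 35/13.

[2; 1, 2, 4]

Run the Euclidean algorithm on 35 and 13; the successive quotients are the partial quotients a_0, a_1, ... (each step inverts the fractional part left over by the previous one):
  35 = 2*13 + 9, so a_0 = 2.
  13 = 1*9 + 4, so a_1 = 1.
  9 = 2*4 + 1, so a_2 = 2.
  4 = 4*1 + 0, so a_3 = 4.
The remainder reaches 0 after 4 divisions, so the expansion has 4 partial quotients, read off in order.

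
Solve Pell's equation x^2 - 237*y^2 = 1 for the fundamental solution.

First expand sqrt(237) as a continued fraction. With x_i = (sqrt(237) + m_i)/d_i and (m_0, d_0) = (0, 1): a_0 = floor(sqrt(237)) = 15, since 15^2 = 225 <= 237 < 256 = 16^2.
Iterate m_{i+1} = d_i*a_i - m_i, d_{i+1} = (237 - m_{i+1}^2)/d_i, a_{i+1} = floor((a_0 + m_{i+1})/d_{i+1}):
  m_1 = 1*15 - 0 = 15, d_1 = (237 - 15^2)/1 = 12/1 = 12, a_1 = floor((15 + 15)/12) = 2.
  m_2 = 12*2 - 15 = 9, d_2 = (237 - 9^2)/12 = 156/12 = 13, a_2 = floor((15 + 9)/13) = 1.
  m_3 = 13*1 - 9 = 4, d_3 = (237 - 4^2)/13 = 221/13 = 17, a_3 = floor((15 + 4)/17) = 1.
  m_4 = 17*1 - 4 = 13, d_4 = (237 - 13^2)/17 = 68/17 = 4, a_4 = floor((15 + 13)/4) = 7.
  m_5 = 4*7 - 13 = 15, d_5 = (237 - 15^2)/4 = 12/4 = 3, a_5 = floor((15 + 15)/3) = 10.
  m_6 = 3*10 - 15 = 15, d_6 = (237 - 15^2)/3 = 12/3 = 4, a_6 = floor((15 + 15)/4) = 7.
  m_7 = 4*7 - 15 = 13, d_7 = (237 - 13^2)/4 = 68/4 = 17, a_7 = floor((15 + 13)/17) = 1.
  m_8 = 17*1 - 13 = 4, d_8 = (237 - 4^2)/17 = 221/17 = 13, a_8 = floor((15 + 4)/13) = 1.
  m_9 = 13*1 - 4 = 9, d_9 = (237 - 9^2)/13 = 156/13 = 12, a_9 = floor((15 + 9)/12) = 2.
  m_10 = 12*2 - 9 = 15, d_10 = (237 - 15^2)/12 = 12/12 = 1, a_10 = floor((15 + 15)/1) = 30.
  m_11 = 1*30 - 15 = 15, d_11 = (237 - 15^2)/1 = 12/1 = 12: (m_11, d_11) = (m_1, d_1) = (15, 12), so from here the quotients repeat a_1, ..., a_10; the period length is 10.
So sqrt(237) = [15; (2, 1, 1, 7, 10, 7, 1, 1, 2, 30)] with period length k = 10.
k is even, so the fundamental solution of x^2 - 237y^2 = 1 is (p_{k-1}, q_{k-1}) = (p_9, q_9); compute convergents through index 9.
Convergents (p_i = a_i*p_{i-1} + p_{i-2}, q_i = a_i*q_{i-1} + q_{i-2} with p_{-2}=0, p_{-1}=1, q_{-2}=1, q_{-1}=0):
  i=0: a_0=15, p_0 = 15*1 + 0 = 15, q_0 = 15*0 + 1 = 1.
  i=1: a_1=2, p_1 = 2*15 + 1 = 31, q_1 = 2*1 + 0 = 2.
  i=2: a_2=1, p_2 = 1*31 + 15 = 46, q_2 = 1*2 + 1 = 3.
  i=3: a_3=1, p_3 = 1*46 + 31 = 77, q_3 = 1*3 + 2 = 5.
  i=4: a_4=7, p_4 = 7*77 + 46 = 585, q_4 = 7*5 + 3 = 38.
  i=5: a_5=10, p_5 = 10*585 + 77 = 5927, q_5 = 10*38 + 5 = 385.
  i=6: a_6=7, p_6 = 7*5927 + 585 = 42074, q_6 = 7*385 + 38 = 2733.
  i=7: a_7=1, p_7 = 1*42074 + 5927 = 48001, q_7 = 1*2733 + 385 = 3118.
  i=8: a_8=1, p_8 = 1*48001 + 42074 = 90075, q_8 = 1*3118 + 2733 = 5851.
  i=9: a_9=2, p_9 = 2*90075 + 48001 = 228151, q_9 = 2*5851 + 3118 = 14820.
Check: 228151^2 - 237*14820^2 = 52052878801 - 52052878800 = 1, so (x, y) = (228151, 14820) solves the equation, and by the theorem it is the least positive solution.

(x, y) = (228151, 14820)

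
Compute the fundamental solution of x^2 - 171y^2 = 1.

First expand sqrt(171) as a continued fraction. With x_i = (sqrt(171) + m_i)/d_i and (m_0, d_0) = (0, 1): a_0 = floor(sqrt(171)) = 13, since 13^2 = 169 <= 171 < 196 = 14^2.
Iterate m_{i+1} = d_i*a_i - m_i, d_{i+1} = (171 - m_{i+1}^2)/d_i, a_{i+1} = floor((a_0 + m_{i+1})/d_{i+1}):
  m_1 = 1*13 - 0 = 13, d_1 = (171 - 13^2)/1 = 2/1 = 2, a_1 = floor((13 + 13)/2) = 13.
  m_2 = 2*13 - 13 = 13, d_2 = (171 - 13^2)/2 = 2/2 = 1, a_2 = floor((13 + 13)/1) = 26.
  m_3 = 1*26 - 13 = 13, d_3 = (171 - 13^2)/1 = 2/1 = 2: (m_3, d_3) = (m_1, d_1) = (13, 2), so from here the quotients repeat a_1, a_2; the period length is 2.
So sqrt(171) = [13; (13, 26)] with period length k = 2.
k is even, so the fundamental solution of x^2 - 171y^2 = 1 is (p_{k-1}, q_{k-1}) = (p_1, q_1); compute convergents through index 1.
Convergents (p_i = a_i*p_{i-1} + p_{i-2}, q_i = a_i*q_{i-1} + q_{i-2} with p_{-2}=0, p_{-1}=1, q_{-2}=1, q_{-1}=0):
  i=0: a_0=13, p_0 = 13*1 + 0 = 13, q_0 = 13*0 + 1 = 1.
  i=1: a_1=13, p_1 = 13*13 + 1 = 170, q_1 = 13*1 + 0 = 13.
Check: 170^2 - 171*13^2 = 28900 - 28899 = 1, so (x, y) = (170, 13) solves the equation, and by the theorem it is the least positive solution.

(x, y) = (170, 13)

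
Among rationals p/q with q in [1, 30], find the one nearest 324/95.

58/17

Expand x = 324/95 as a continued fraction with the Euclidean algorithm:
  324 = 3*95 + 39, so a_0 = 3.
  95 = 2*39 + 17, so a_1 = 2.
  39 = 2*17 + 5, so a_2 = 2.
  17 = 3*5 + 2, so a_3 = 3.
  5 = 2*2 + 1, so a_4 = 2.
  2 = 2*1 + 0, so a_5 = 2.
so x = [3; 2, 2, 3, 2, 2].
Convergents (p_i = a_i*p_{i-1} + p_{i-2}, q_i = a_i*q_{i-1} + q_{i-2} with p_{-2}=0, p_{-1}=1, q_{-2}=1, q_{-1}=0), until the denominator exceeds 30:
  i=0: a_0=3, p_0 = 3*1 + 0 = 3, q_0 = 3*0 + 1 = 1.
  i=1: a_1=2, p_1 = 2*3 + 1 = 7, q_1 = 2*1 + 0 = 2.
  i=2: a_2=2, p_2 = 2*7 + 3 = 17, q_2 = 2*2 + 1 = 5.
  i=3: a_3=3, p_3 = 3*17 + 7 = 58, q_3 = 3*5 + 2 = 17.
  i=4: a_4=2, p_4 = 2*58 + 17 = 133, q_4 = 2*17 + 5 = 39.
q_4 = 39 > 30, so the last convergent with denominator <= 30 is p_3/q_3 = 58/17.
The closest fraction with denominator <= 30 is either p_3/q_3 or the intermediate fraction (k*p_3 + p_2)/(k*q_3 + q_2) with the largest k >= 1 whose denominator stays <= 30; these approach x as k grows, and every other convergent or intermediate fraction in range is farther away.
Largest k: floor((30 - q_2)/q_3) = floor((30 - 5)/17) = 1.
That gives (1*58 + 17)/(1*17 + 5) = 75/22.
Compare the errors: |x - 58/17| = |324*17 - 58*95|/(95*17) = 2/1615, and |x - 75/22| = |324*22 - 75*95|/(95*22) = 3/2090.
Cross-multiplying, 2*2090 = 4180 < 4845 = 3*1615, so 2/1615 is smaller: the convergent 58/17 is closer to x than 75/22.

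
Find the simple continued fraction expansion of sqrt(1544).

Write x_i = (sqrt(1544) + m_i)/d_i with (m_0, d_0) = (0, 1). a_0 = floor(sqrt(1544)) = 39, since 39^2 = 1521 <= 1544 < 1600 = 40^2.
Iterate m_{i+1} = d_i*a_i - m_i, d_{i+1} = (1544 - m_{i+1}^2)/d_i, a_{i+1} = floor((a_0 + m_{i+1})/d_{i+1}):
  m_1 = 1*39 - 0 = 39, d_1 = (1544 - 39^2)/1 = 23/1 = 23, a_1 = floor((39 + 39)/23) = 3.
  m_2 = 23*3 - 39 = 30, d_2 = (1544 - 30^2)/23 = 644/23 = 28, a_2 = floor((39 + 30)/28) = 2.
  m_3 = 28*2 - 30 = 26, d_3 = (1544 - 26^2)/28 = 868/28 = 31, a_3 = floor((39 + 26)/31) = 2.
  m_4 = 31*2 - 26 = 36, d_4 = (1544 - 36^2)/31 = 248/31 = 8, a_4 = floor((39 + 36)/8) = 9.
  m_5 = 8*9 - 36 = 36, d_5 = (1544 - 36^2)/8 = 248/8 = 31, a_5 = floor((39 + 36)/31) = 2.
  m_6 = 31*2 - 36 = 26, d_6 = (1544 - 26^2)/31 = 868/31 = 28, a_6 = floor((39 + 26)/28) = 2.
  m_7 = 28*2 - 26 = 30, d_7 = (1544 - 30^2)/28 = 644/28 = 23, a_7 = floor((39 + 30)/23) = 3.
  m_8 = 23*3 - 30 = 39, d_8 = (1544 - 39^2)/23 = 23/23 = 1, a_8 = floor((39 + 39)/1) = 78.
  m_9 = 1*78 - 39 = 39, d_9 = (1544 - 39^2)/1 = 23/1 = 23: (m_9, d_9) = (m_1, d_1) = (39, 23), so from here the quotients repeat a_1, ..., a_8; the period length is 8.
Hence the expansion of sqrt(1544) is a_0 = 39 followed by the repeating block 3, 2, 2, 9, 2, 2, 3, 78 (period 8).

[39; (3, 2, 2, 9, 2, 2, 3, 78)]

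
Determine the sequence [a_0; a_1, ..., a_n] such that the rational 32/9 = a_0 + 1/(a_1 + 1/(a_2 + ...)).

Run the Euclidean algorithm on 32 and 9; the successive quotients are the partial quotients a_0, a_1, ... (each step inverts the fractional part left over by the previous one):
  32 = 3*9 + 5, so a_0 = 3.
  9 = 1*5 + 4, so a_1 = 1.
  5 = 1*4 + 1, so a_2 = 1.
  4 = 4*1 + 0, so a_3 = 4.
The remainder reaches 0 after 4 divisions, so the expansion has 4 partial quotients, read off in order.

[3; 1, 1, 4]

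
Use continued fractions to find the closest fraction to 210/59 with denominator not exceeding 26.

89/25

Expand x = 210/59 as a continued fraction with the Euclidean algorithm:
  210 = 3*59 + 33, so a_0 = 3.
  59 = 1*33 + 26, so a_1 = 1.
  33 = 1*26 + 7, so a_2 = 1.
  26 = 3*7 + 5, so a_3 = 3.
  7 = 1*5 + 2, so a_4 = 1.
  5 = 2*2 + 1, so a_5 = 2.
  2 = 2*1 + 0, so a_6 = 2.
so x = [3; 1, 1, 3, 1, 2, 2].
Convergents (p_i = a_i*p_{i-1} + p_{i-2}, q_i = a_i*q_{i-1} + q_{i-2} with p_{-2}=0, p_{-1}=1, q_{-2}=1, q_{-1}=0), until the denominator exceeds 26:
  i=0: a_0=3, p_0 = 3*1 + 0 = 3, q_0 = 3*0 + 1 = 1.
  i=1: a_1=1, p_1 = 1*3 + 1 = 4, q_1 = 1*1 + 0 = 1.
  i=2: a_2=1, p_2 = 1*4 + 3 = 7, q_2 = 1*1 + 1 = 2.
  i=3: a_3=3, p_3 = 3*7 + 4 = 25, q_3 = 3*2 + 1 = 7.
  i=4: a_4=1, p_4 = 1*25 + 7 = 32, q_4 = 1*7 + 2 = 9.
  i=5: a_5=2, p_5 = 2*32 + 25 = 89, q_5 = 2*9 + 7 = 25.
  i=6: a_6=2, p_6 = 2*89 + 32 = 210, q_6 = 2*25 + 9 = 59.
q_6 = 59 > 26, so the last convergent with denominator <= 26 is p_5/q_5 = 89/25.
The closest fraction with denominator <= 26 is either p_5/q_5 or the intermediate fraction (k*p_5 + p_4)/(k*q_5 + q_4) with the largest k >= 1 whose denominator stays <= 26; these approach x as k grows, and every other convergent or intermediate fraction in range is farther away.
Largest k: floor((26 - q_4)/q_5) = floor((26 - 9)/25) = 0.
Since k = 0, no intermediate fraction beyond p_5/q_5 has denominator <= 26, so the convergent 89/25 is the closest (its error is |210*25 - 89*59|/(59*25) = 1/1475).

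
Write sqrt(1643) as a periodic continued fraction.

[40; (1, 1, 6, 1, 6, 1, 1, 80)]

Write x_i = (sqrt(1643) + m_i)/d_i with (m_0, d_0) = (0, 1). a_0 = floor(sqrt(1643)) = 40, since 40^2 = 1600 <= 1643 < 1681 = 41^2.
Iterate m_{i+1} = d_i*a_i - m_i, d_{i+1} = (1643 - m_{i+1}^2)/d_i, a_{i+1} = floor((a_0 + m_{i+1})/d_{i+1}):
  m_1 = 1*40 - 0 = 40, d_1 = (1643 - 40^2)/1 = 43/1 = 43, a_1 = floor((40 + 40)/43) = 1.
  m_2 = 43*1 - 40 = 3, d_2 = (1643 - 3^2)/43 = 1634/43 = 38, a_2 = floor((40 + 3)/38) = 1.
  m_3 = 38*1 - 3 = 35, d_3 = (1643 - 35^2)/38 = 418/38 = 11, a_3 = floor((40 + 35)/11) = 6.
  m_4 = 11*6 - 35 = 31, d_4 = (1643 - 31^2)/11 = 682/11 = 62, a_4 = floor((40 + 31)/62) = 1.
  m_5 = 62*1 - 31 = 31, d_5 = (1643 - 31^2)/62 = 682/62 = 11, a_5 = floor((40 + 31)/11) = 6.
  m_6 = 11*6 - 31 = 35, d_6 = (1643 - 35^2)/11 = 418/11 = 38, a_6 = floor((40 + 35)/38) = 1.
  m_7 = 38*1 - 35 = 3, d_7 = (1643 - 3^2)/38 = 1634/38 = 43, a_7 = floor((40 + 3)/43) = 1.
  m_8 = 43*1 - 3 = 40, d_8 = (1643 - 40^2)/43 = 43/43 = 1, a_8 = floor((40 + 40)/1) = 80.
  m_9 = 1*80 - 40 = 40, d_9 = (1643 - 40^2)/1 = 43/1 = 43: (m_9, d_9) = (m_1, d_1) = (40, 43), so from here the quotients repeat a_1, ..., a_8; the period length is 8.
Hence the expansion of sqrt(1643) is a_0 = 40 followed by the repeating block 1, 1, 6, 1, 6, 1, 1, 80 (period 8).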